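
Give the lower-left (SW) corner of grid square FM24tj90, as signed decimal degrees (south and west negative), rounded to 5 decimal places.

Field F=5, M=12: +5·20° lon, +12·10° lat → SW at lon -80°, lat 30°.
Square 2, 4: +2·2° lon, +4·1° lat → SW at lon -76°, lat 34°.
Subsquare t=19, j=9: +19·0.0833333° lon, +9·0.0416667° lat → SW at lon -74.4167°, lat 34.375°.
Extended square 9, 0: +9·0.00833333° lon, +0·0.00416667° lat → SW at lon -74.3417°, lat 34.375°.
latitude 34.37500, longitude -74.34167.

34.37500, -74.34167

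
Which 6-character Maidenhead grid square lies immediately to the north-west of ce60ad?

Longitude subsquare a = 0; −1 → -1, wraps to 23 = x, carry into square.
Longitude square 6; −1 → 5.
Latitude subsquare d = 3; +1 → 4 = e.

CE50xe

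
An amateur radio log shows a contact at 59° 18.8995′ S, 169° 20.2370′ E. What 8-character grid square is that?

RD40qq04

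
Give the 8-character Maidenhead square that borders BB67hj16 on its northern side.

BB67hj17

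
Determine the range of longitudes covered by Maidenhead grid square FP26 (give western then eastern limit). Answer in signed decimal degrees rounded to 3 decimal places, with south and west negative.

-76.000, -74.000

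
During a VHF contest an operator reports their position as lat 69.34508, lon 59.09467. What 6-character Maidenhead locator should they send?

LP99ni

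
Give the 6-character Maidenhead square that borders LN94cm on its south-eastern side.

Longitude subsquare c = 2; +1 → 3 = d.
Latitude subsquare m = 12; −1 → 11 = l.

LN94dl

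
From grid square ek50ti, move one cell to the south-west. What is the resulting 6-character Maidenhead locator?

EK50sh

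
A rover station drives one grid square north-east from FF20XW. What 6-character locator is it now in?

Longitude subsquare x = 23; +1 → 24, wraps to 0 = a, carry into square.
Longitude square 2; +1 → 3.
Latitude subsquare w = 22; +1 → 23 = x.

FF30ax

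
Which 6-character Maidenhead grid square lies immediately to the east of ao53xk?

AO63ak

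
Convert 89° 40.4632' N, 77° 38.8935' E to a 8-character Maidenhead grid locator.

MR89tq71

Add 180° to longitude and 90° to latitude: 257.64823, 179.67439.
Field (20°×10°, letters A–R): lon ⌊257.64823/20⌋ = 12 → M; lat ⌊179.67439/10⌋ = 17 → R.
Square (2°×1°, digits 0–9): lon ⌊17.64823/2⌋ = 8; lat ⌊9.67439/1⌋ = 9.
Subsquare (5′×2.5′, letters a–x): lon ⌊1.64823/0.0833333⌋ = 19 → t; lat ⌊0.67439/0.0416667⌋ = 16 → q.
Extended square (30″×15″, digits 0–9): lon ⌊0.06489/0.00833333⌋ = 7; lat ⌊0.00772/0.00416667⌋ = 1.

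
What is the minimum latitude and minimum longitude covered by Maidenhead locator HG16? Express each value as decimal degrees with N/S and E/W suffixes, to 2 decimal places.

24.00° S, 38.00° W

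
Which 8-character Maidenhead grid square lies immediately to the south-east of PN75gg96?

PN75hg05

Longitude extended square 9; +1 → 10, wraps to 0, carry into subsquare.
Longitude subsquare g = 6; +1 → 7 = h.
Latitude extended square 6; −1 → 5.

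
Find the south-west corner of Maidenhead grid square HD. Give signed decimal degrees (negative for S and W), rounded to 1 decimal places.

Field H=7, D=3: +7·20° lon, +3·10° lat → SW at lon -40°, lat -60°.
latitude -60.0, longitude -40.0.

-60.0, -40.0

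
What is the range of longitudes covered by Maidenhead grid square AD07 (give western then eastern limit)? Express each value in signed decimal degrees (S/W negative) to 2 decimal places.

-180.00, -178.00

Field A=0, D=3: +0·20° lon, +3·10° lat → SW at lon -180°, lat -60°.
Square 0, 7: +0·2° lon, +7·1° lat → SW at lon -180°, lat -53°.
Cell spans 2° lon × 1° lat.
west -180.00, east -178.00.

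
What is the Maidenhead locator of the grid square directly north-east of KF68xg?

KF78ah

Longitude subsquare x = 23; +1 → 24, wraps to 0 = a, carry into square.
Longitude square 6; +1 → 7.
Latitude subsquare g = 6; +1 → 7 = h.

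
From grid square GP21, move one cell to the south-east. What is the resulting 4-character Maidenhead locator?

Longitude square 2; +1 → 3.
Latitude square 1; −1 → 0.

GP30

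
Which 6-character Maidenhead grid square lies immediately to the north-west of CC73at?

CC63xu

Longitude subsquare a = 0; −1 → -1, wraps to 23 = x, carry into square.
Longitude square 7; −1 → 6.
Latitude subsquare t = 19; +1 → 20 = u.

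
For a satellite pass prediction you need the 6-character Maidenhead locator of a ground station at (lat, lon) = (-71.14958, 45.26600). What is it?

Offset from 180°W / 90°S: lon 225.2660°, lat 18.8504°.
Field: lon ⌊225.2660/20⌋ = 11 → L; lat ⌊18.8504/10⌋ = 1 → B.
Square: lon ⌊5.2660/2⌋ = 2; lat ⌊8.8504/1⌋ = 8.
Subsquare: lon ⌊1.2660/0.0833333⌋ = 15 → p; lat ⌊0.8504/0.0416667⌋ = 20 → u.

LB28pu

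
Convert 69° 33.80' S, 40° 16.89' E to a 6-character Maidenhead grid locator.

Add 180° to longitude and 90° to latitude: 220.2815, 20.4367.
Field: lon ⌊220.2815/20⌋ = 11 → L; lat ⌊20.4367/10⌋ = 2 → C.
Square: lon ⌊0.2815/2⌋ = 0; lat ⌊0.4367/1⌋ = 0.
Subsquare: lon ⌊0.2815/0.0833333⌋ = 3 → d; lat ⌊0.4367/0.0416667⌋ = 10 → k.

LC00dk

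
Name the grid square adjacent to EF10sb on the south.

EF10sa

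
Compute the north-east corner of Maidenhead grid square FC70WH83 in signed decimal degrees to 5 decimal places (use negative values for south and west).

Field F=5, C=2: +5·20° lon, +2·10° lat → SW at lon -80°, lat -70°.
Square 7, 0: +7·2° lon, +0·1° lat → SW at lon -66°, lat -70°.
Subsquare w=22, h=7: +22·0.0833333° lon, +7·0.0416667° lat → SW at lon -64.1667°, lat -69.7083°.
Extended square 8, 3: +8·0.00833333° lon, +3·0.00416667° lat → SW at lon -64.1°, lat -69.6958°.
Cell spans 0.00833333° lon × 0.00416667° lat. NE corner is SW corner plus one full cell.
latitude -69.69167, longitude -64.09167.

-69.69167, -64.09167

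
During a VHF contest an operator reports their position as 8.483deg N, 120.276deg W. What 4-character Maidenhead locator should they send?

CJ98

Offset from 180°W / 90°S: lon 59.72°, lat 98.48°.
Field (20°×10°, letters A–R): lon ⌊59.72/20⌋ = 2 → C; lat ⌊98.48/10⌋ = 9 → J.
Square (2°×1°, digits 0–9): lon ⌊19.72/2⌋ = 9; lat ⌊8.48/1⌋ = 8.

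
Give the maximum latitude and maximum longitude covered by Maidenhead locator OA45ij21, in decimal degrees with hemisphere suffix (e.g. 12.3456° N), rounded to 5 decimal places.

Field O=14, A=0: +14·20° lon, +0·10° lat → SW at lon 100°, lat -90°.
Square 4, 5: +4·2° lon, +5·1° lat → SW at lon 108°, lat -85°.
Subsquare i=8, j=9: +8·0.0833333° lon, +9·0.0416667° lat → SW at lon 108.667°, lat -84.625°.
Extended square 2, 1: +2·0.00833333° lon, +1·0.00416667° lat → SW at lon 108.683°, lat -84.6208°.
Cell spans 0.00833333° lon × 0.00416667° lat. NE corner is SW corner plus one full cell.
latitude 84.61667° S, longitude 108.69167° E.

84.61667° S, 108.69167° E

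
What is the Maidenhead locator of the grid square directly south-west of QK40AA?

Longitude subsquare a = 0; −1 → -1, wraps to 23 = x, carry into square.
Longitude square 4; −1 → 3.
Latitude subsquare a = 0; −1 → -1, wraps to 23 = x, carry into square.
Latitude square 0; −1 → -1, wraps to 9, carry into field.
Latitude field K = 10; −1 → 9 = J.

QJ39xx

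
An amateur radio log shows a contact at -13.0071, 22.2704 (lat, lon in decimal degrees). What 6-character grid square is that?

Add 180° to longitude and 90° to latitude: 202.2704, 76.9929.
Field (20°×10°, letters A–R): lon ⌊202.2704/20⌋ = 10 → K; lat ⌊76.9929/10⌋ = 7 → H.
Square (2°×1°, digits 0–9): lon ⌊2.2704/2⌋ = 1; lat ⌊6.9929/1⌋ = 6.
Subsquare (5′×2.5′, letters a–x): lon ⌊0.2704/0.0833333⌋ = 3 → d; lat ⌊0.9929/0.0416667⌋ = 23 → x.

KH16dx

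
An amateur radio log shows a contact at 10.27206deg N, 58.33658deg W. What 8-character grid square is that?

Shift to the Maidenhead origin (180°W, 90°S): lon 121.66342, lat 100.27206.
Field (20°×10°, letters A–R): 121.66342/20 → 6 → G, 100.27206/10 → 10 → K; chars GK.
Square (2°×1°, digits 0–9): 1.66342/2 → 0, 0.27206/1 → 0; chars 00.
Subsquare (5′×2.5′, letters a–x): 1.66342/0.0833333 → 19 → t, 0.27206/0.0416667 → 6 → g; chars tg.
Extended square (30″×15″, digits 0–9): 0.08009/0.00833333 → 9, 0.02206/0.00416667 → 5; chars 95.

GK00tg95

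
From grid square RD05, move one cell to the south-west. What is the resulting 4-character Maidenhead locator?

Longitude square 0; −1 → -1, wraps to 9, carry into field.
Longitude field R = 17; −1 → 16 = Q.
Latitude square 5; −1 → 4.

QD94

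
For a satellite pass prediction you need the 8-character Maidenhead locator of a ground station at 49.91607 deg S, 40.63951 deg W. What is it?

Offset from 180°W / 90°S: lon 139.36049°, lat 40.08393°.
Field (20°×10°, letters A–R): 139.36049/20 → 6 → G, 40.08393/10 → 4 → E; chars GE.
Square (2°×1°, digits 0–9): 19.36049/2 → 9, 0.08393/1 → 0; chars 90.
Subsquare (5′×2.5′, letters a–x): 1.36049/0.0833333 → 16 → q, 0.08393/0.0416667 → 2 → c; chars qc.
Extended square (30″×15″, digits 0–9): 0.02716/0.00833333 → 3, 0.00060/0.00416667 → 0; chars 30.

GE90qc30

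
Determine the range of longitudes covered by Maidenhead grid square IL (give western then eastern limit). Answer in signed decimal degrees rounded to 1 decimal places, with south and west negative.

-20.0, 0.0

Field I=8, L=11: +8·20° lon, +11·10° lat → SW at lon -20°, lat 20°.
Cell spans 20° lon × 10° lat.
west -20.0, east 0.0.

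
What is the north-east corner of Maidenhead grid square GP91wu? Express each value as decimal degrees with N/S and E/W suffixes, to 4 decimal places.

61.8750° N, 40.0833° W

Field G=6, P=15: +6·20° lon, +15·10° lat → SW at lon -60°, lat 60°.
Square 9, 1: +9·2° lon, +1·1° lat → SW at lon -42°, lat 61°.
Subsquare w=22, u=20: +22·0.0833333° lon, +20·0.0416667° lat → SW at lon -40.1667°, lat 61.8333°.
Cell spans 0.0833333° lon × 0.0416667° lat. NE corner is SW corner plus one full cell.
latitude 61.8750° N, longitude 40.0833° W.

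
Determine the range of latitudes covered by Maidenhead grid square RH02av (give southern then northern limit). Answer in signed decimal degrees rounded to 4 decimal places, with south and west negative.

-17.1250, -17.0833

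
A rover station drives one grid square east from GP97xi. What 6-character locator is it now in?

Longitude subsquare x = 23; +1 → 24, wraps to 0 = a, carry into square.
Longitude square 9; +1 → 10, wraps to 0, carry into field.
Longitude field G = 6; +1 → 7 = H.
The latitude characters are unchanged.

HP07ai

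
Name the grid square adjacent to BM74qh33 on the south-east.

BM74qh42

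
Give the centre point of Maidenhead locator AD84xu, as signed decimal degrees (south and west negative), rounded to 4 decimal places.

-55.1458, -162.0417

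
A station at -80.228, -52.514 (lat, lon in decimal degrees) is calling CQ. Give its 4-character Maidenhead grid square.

GA39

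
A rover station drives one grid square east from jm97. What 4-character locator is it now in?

KM07

Longitude square 9; +1 → 10, wraps to 0, carry into field.
Longitude field J = 9; +1 → 10 = K.
The latitude characters are unchanged.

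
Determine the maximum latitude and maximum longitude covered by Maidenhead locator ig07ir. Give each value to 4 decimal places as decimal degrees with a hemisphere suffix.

22.2500° S, 19.2500° W

Field I=8, G=6: +8·20° lon, +6·10° lat → SW at lon -20°, lat -30°.
Square 0, 7: +0·2° lon, +7·1° lat → SW at lon -20°, lat -23°.
Subsquare i=8, r=17: +8·0.0833333° lon, +17·0.0416667° lat → SW at lon -19.3333°, lat -22.2917°.
Cell spans 0.0833333° lon × 0.0416667° lat. NE corner is SW corner plus one full cell.
latitude 22.2500° S, longitude 19.2500° W.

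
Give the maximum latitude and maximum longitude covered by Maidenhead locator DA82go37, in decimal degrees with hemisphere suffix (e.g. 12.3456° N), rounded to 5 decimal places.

87.38333° S, 103.46667° W

Field D=3, A=0: +3·20° lon, +0·10° lat → SW at lon -120°, lat -90°.
Square 8, 2: +8·2° lon, +2·1° lat → SW at lon -104°, lat -88°.
Subsquare g=6, o=14: +6·0.0833333° lon, +14·0.0416667° lat → SW at lon -103.5°, lat -87.4167°.
Extended square 3, 7: +3·0.00833333° lon, +7·0.00416667° lat → SW at lon -103.475°, lat -87.3875°.
Cell spans 0.00833333° lon × 0.00416667° lat. NE corner is SW corner plus one full cell.
latitude 87.38333° S, longitude 103.46667° W.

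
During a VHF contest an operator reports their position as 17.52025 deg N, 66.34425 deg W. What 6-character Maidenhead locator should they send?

FK67tm

Offset from 180°W / 90°S: lon 113.6557°, lat 107.5203°.
Field (20°×10°, letters A–R): 113.6557/20 → 5 → F, 107.5203/10 → 10 → K; chars FK.
Square (2°×1°, digits 0–9): 13.6557/2 → 6, 7.5203/1 → 7; chars 67.
Subsquare (5′×2.5′, letters a–x): 1.6557/0.0833333 → 19 → t, 0.5203/0.0416667 → 12 → m; chars tm.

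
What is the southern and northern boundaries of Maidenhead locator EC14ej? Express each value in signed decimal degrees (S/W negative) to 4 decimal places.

-65.6250, -65.5833

Field E=4, C=2: +4·20° lon, +2·10° lat → SW at lon -100°, lat -70°.
Square 1, 4: +1·2° lon, +4·1° lat → SW at lon -98°, lat -66°.
Subsquare e=4, j=9: +4·0.0833333° lon, +9·0.0416667° lat → SW at lon -97.6667°, lat -65.625°.
Cell spans 0.0833333° lon × 0.0416667° lat.
south -65.6250, north -65.5833.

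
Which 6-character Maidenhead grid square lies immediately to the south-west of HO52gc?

HO52fb

Longitude subsquare g = 6; −1 → 5 = f.
Latitude subsquare c = 2; −1 → 1 = b.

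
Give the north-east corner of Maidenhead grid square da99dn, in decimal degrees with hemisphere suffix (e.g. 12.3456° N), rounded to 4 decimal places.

80.4167° S, 101.6667° W

Field D=3, A=0: +3·20° lon, +0·10° lat → SW at lon -120°, lat -90°.
Square 9, 9: +9·2° lon, +9·1° lat → SW at lon -102°, lat -81°.
Subsquare d=3, n=13: +3·0.0833333° lon, +13·0.0416667° lat → SW at lon -101.75°, lat -80.4583°.
Cell spans 0.0833333° lon × 0.0416667° lat. NE corner is SW corner plus one full cell.
latitude 80.4167° S, longitude 101.6667° W.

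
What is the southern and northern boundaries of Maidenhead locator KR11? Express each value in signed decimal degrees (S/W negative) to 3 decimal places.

Field K=10, R=17: +10·20° lon, +17·10° lat → SW at lon 20°, lat 80°.
Square 1, 1: +1·2° lon, +1·1° lat → SW at lon 22°, lat 81°.
Cell spans 2° lon × 1° lat.
south 81.000, north 82.000.

81.000, 82.000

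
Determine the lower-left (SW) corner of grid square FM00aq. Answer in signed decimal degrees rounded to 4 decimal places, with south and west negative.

30.6667, -80.0000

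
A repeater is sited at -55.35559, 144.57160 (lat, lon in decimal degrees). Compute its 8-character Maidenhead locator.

QD24gp84

Shift to the Maidenhead origin (180°W, 90°S): lon 324.57160, lat 34.64441.
Field: 324.57160/20 → 16 → Q, 34.64441/10 → 3 → D; chars QD.
Square: 4.57160/2 → 2, 4.64441/1 → 4; chars 24.
Subsquare: 0.57160/0.0833333 → 6 → g, 0.64441/0.0416667 → 15 → p; chars gp.
Extended square: 0.07160/0.00833333 → 8, 0.01941/0.00416667 → 4; chars 84.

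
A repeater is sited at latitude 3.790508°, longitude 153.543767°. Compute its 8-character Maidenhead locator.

QJ63ss59

Offset from 180°W / 90°S: lon 333.54377°, lat 93.79051°.
Field: lon ⌊333.54377/20⌋ = 16 → Q; lat ⌊93.79051/10⌋ = 9 → J.
Square: lon ⌊13.54377/2⌋ = 6; lat ⌊3.79051/1⌋ = 3.
Subsquare: lon ⌊1.54377/0.0833333⌋ = 18 → s; lat ⌊0.79051/0.0416667⌋ = 18 → s.
Extended square: lon ⌊0.04377/0.00833333⌋ = 5; lat ⌊0.04051/0.00416667⌋ = 9.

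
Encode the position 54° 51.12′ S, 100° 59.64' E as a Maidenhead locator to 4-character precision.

OD05

Offset from 180°W / 90°S: lon 280.99°, lat 35.15°.
Field: 280.99/20 → 14 → O, 35.15/10 → 3 → D; chars OD.
Square: 0.99/2 → 0, 5.15/1 → 5; chars 05.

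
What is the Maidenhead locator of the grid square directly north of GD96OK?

Latitude subsquare k = 10; +1 → 11 = l.
The longitude characters are unchanged.

GD96ol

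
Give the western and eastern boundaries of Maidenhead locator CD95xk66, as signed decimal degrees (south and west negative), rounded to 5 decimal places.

-120.03333, -120.02500

Field C=2, D=3: +2·20° lon, +3·10° lat → SW at lon -140°, lat -60°.
Square 9, 5: +9·2° lon, +5·1° lat → SW at lon -122°, lat -55°.
Subsquare x=23, k=10: +23·0.0833333° lon, +10·0.0416667° lat → SW at lon -120.083°, lat -54.5833°.
Extended square 6, 6: +6·0.00833333° lon, +6·0.00416667° lat → SW at lon -120.033°, lat -54.5583°.
Cell spans 0.00833333° lon × 0.00416667° lat.
west -120.03333, east -120.02500.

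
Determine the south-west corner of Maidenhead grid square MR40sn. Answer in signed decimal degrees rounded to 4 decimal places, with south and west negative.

80.5417, 69.5000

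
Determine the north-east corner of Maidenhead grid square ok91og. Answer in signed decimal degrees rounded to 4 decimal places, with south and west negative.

11.2917, 119.2500

Field O=14, K=10: +14·20° lon, +10·10° lat → SW at lon 100°, lat 10°.
Square 9, 1: +9·2° lon, +1·1° lat → SW at lon 118°, lat 11°.
Subsquare o=14, g=6: +14·0.0833333° lon, +6·0.0416667° lat → SW at lon 119.167°, lat 11.25°.
Cell spans 0.0833333° lon × 0.0416667° lat. NE corner is SW corner plus one full cell.
latitude 11.2917, longitude 119.2500.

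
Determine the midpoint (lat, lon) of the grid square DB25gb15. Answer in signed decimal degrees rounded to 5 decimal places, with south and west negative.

Field D=3, B=1: +3·20° lon, +1·10° lat → SW at lon -120°, lat -80°.
Square 2, 5: +2·2° lon, +5·1° lat → SW at lon -116°, lat -75°.
Subsquare g=6, b=1: +6·0.0833333° lon, +1·0.0416667° lat → SW at lon -115.5°, lat -74.9583°.
Extended square 1, 5: +1·0.00833333° lon, +5·0.00416667° lat → SW at lon -115.492°, lat -74.9375°.
Cell spans 0.00833333° lon × 0.00416667° lat. Centre is SW corner plus half of each.
latitude -74.93542, longitude -115.48750.

-74.93542, -115.48750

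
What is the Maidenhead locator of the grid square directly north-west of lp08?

KP99

Longitude square 0; −1 → -1, wraps to 9, carry into field.
Longitude field L = 11; −1 → 10 = K.
Latitude square 8; +1 → 9.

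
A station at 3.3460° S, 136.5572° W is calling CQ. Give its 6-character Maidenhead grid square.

CI16rp

Shift to the Maidenhead origin (180°W, 90°S): lon 43.4428, lat 86.6540.
Field: lon ⌊43.4428/20⌋ = 2 → C; lat ⌊86.6540/10⌋ = 8 → I.
Square: lon ⌊3.4428/2⌋ = 1; lat ⌊6.6540/1⌋ = 6.
Subsquare: lon ⌊1.4428/0.0833333⌋ = 17 → r; lat ⌊0.6540/0.0416667⌋ = 15 → p.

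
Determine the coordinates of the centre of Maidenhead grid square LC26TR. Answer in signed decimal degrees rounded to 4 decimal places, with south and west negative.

Field L=11, C=2: +11·20° lon, +2·10° lat → SW at lon 40°, lat -70°.
Square 2, 6: +2·2° lon, +6·1° lat → SW at lon 44°, lat -64°.
Subsquare t=19, r=17: +19·0.0833333° lon, +17·0.0416667° lat → SW at lon 45.5833°, lat -63.2917°.
Cell spans 0.0833333° lon × 0.0416667° lat. Centre is SW corner plus half of each.
latitude -63.2708, longitude 45.6250.

-63.2708, 45.6250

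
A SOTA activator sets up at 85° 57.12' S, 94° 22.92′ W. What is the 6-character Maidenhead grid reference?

Shift to the Maidenhead origin (180°W, 90°S): lon 85.6180, lat 4.0480.
Field: 85.6180/20 → 4 → E, 4.0480/10 → 0 → A; chars EA.
Square: 5.6180/2 → 2, 4.0480/1 → 4; chars 24.
Subsquare: 1.6180/0.0833333 → 19 → t, 0.0480/0.0416667 → 1 → b; chars tb.

EA24tb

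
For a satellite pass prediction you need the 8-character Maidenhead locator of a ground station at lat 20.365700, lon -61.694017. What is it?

Offset from 180°W / 90°S: lon 118.30598°, lat 110.36570°.
Field: lon ⌊118.30598/20⌋ = 5 → F; lat ⌊110.36570/10⌋ = 11 → L.
Square: lon ⌊18.30598/2⌋ = 9; lat ⌊0.36570/1⌋ = 0.
Subsquare: lon ⌊0.30598/0.0833333⌋ = 3 → d; lat ⌊0.36570/0.0416667⌋ = 8 → i.
Extended square: lon ⌊0.05598/0.00833333⌋ = 6; lat ⌊0.03237/0.00416667⌋ = 7.

FL90di67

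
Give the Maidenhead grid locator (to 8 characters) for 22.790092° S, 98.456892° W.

Add 180° to longitude and 90° to latitude: 81.54311, 67.20991.
Field (20°×10°, letters A–R): 81.54311/20 → 4 → E, 67.20991/10 → 6 → G; chars EG.
Square (2°×1°, digits 0–9): 1.54311/2 → 0, 7.20991/1 → 7; chars 07.
Subsquare (5′×2.5′, letters a–x): 1.54311/0.0833333 → 18 → s, 0.20991/0.0416667 → 5 → f; chars sf.
Extended square (30″×15″, digits 0–9): 0.04311/0.00833333 → 5, 0.00157/0.00416667 → 0; chars 50.

EG07sf50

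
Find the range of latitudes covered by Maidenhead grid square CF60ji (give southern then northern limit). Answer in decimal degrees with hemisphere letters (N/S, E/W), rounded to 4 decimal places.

39.6667° S, 39.6250° S

Field C=2, F=5: +2·20° lon, +5·10° lat → SW at lon -140°, lat -40°.
Square 6, 0: +6·2° lon, +0·1° lat → SW at lon -128°, lat -40°.
Subsquare j=9, i=8: +9·0.0833333° lon, +8·0.0416667° lat → SW at lon -127.25°, lat -39.6667°.
Cell spans 0.0833333° lon × 0.0416667° lat.
south 39.6667° S, north 39.6250° S.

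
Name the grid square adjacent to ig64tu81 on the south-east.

Longitude extended square 8; +1 → 9.
Latitude extended square 1; −1 → 0.

IG64tu90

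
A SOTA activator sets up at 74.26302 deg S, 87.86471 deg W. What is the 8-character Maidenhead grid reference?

Add 180° to longitude and 90° to latitude: 92.13529, 15.73698.
Field (20°×10°, letters A–R): 92.13529/20 → 4 → E, 15.73698/10 → 1 → B; chars EB.
Square (2°×1°, digits 0–9): 12.13529/2 → 6, 5.73698/1 → 5; chars 65.
Subsquare (5′×2.5′, letters a–x): 0.13529/0.0833333 → 1 → b, 0.73698/0.0416667 → 17 → r; chars br.
Extended square (30″×15″, digits 0–9): 0.05196/0.00833333 → 6, 0.02865/0.00416667 → 6; chars 66.

EB65br66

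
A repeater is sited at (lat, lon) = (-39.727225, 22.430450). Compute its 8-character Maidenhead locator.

Add 180° to longitude and 90° to latitude: 202.43045, 50.27278.
Field: 202.43045/20 → 10 → K, 50.27278/10 → 5 → F; chars KF.
Square: 2.43045/2 → 1, 0.27278/1 → 0; chars 10.
Subsquare: 0.43045/0.0833333 → 5 → f, 0.27278/0.0416667 → 6 → g; chars fg.
Extended square: 0.01378/0.00833333 → 1, 0.02278/0.00416667 → 5; chars 15.

KF10fg15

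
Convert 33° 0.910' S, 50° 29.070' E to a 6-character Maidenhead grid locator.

Add 180° to longitude and 90° to latitude: 230.4845, 56.9848.
Field: 230.4845/20 → 11 → L, 56.9848/10 → 5 → F; chars LF.
Square: 10.4845/2 → 5, 6.9848/1 → 6; chars 56.
Subsquare: 0.4845/0.0833333 → 5 → f, 0.9848/0.0416667 → 23 → x; chars fx.

LF56fx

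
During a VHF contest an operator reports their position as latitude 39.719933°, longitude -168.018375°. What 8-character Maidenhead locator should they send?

Shift to the Maidenhead origin (180°W, 90°S): lon 11.98163, lat 129.71993.
Field: 11.98163/20 → 0 → A, 129.71993/10 → 12 → M; chars AM.
Square: 11.98163/2 → 5, 9.71993/1 → 9; chars 59.
Subsquare: 1.98163/0.0833333 → 23 → x, 0.71993/0.0416667 → 17 → r; chars xr.
Extended square: 0.06496/0.00833333 → 7, 0.01160/0.00416667 → 2; chars 72.

AM59xr72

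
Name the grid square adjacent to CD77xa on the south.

Latitude subsquare a = 0; −1 → -1, wraps to 23 = x, carry into square.
Latitude square 7; −1 → 6.
The longitude characters are unchanged.

CD76xx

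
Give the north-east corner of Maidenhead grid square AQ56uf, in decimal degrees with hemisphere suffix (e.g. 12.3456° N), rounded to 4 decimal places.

Field A=0, Q=16: +0·20° lon, +16·10° lat → SW at lon -180°, lat 70°.
Square 5, 6: +5·2° lon, +6·1° lat → SW at lon -170°, lat 76°.
Subsquare u=20, f=5: +20·0.0833333° lon, +5·0.0416667° lat → SW at lon -168.333°, lat 76.2083°.
Cell spans 0.0833333° lon × 0.0416667° lat. NE corner is SW corner plus one full cell.
latitude 76.2500° N, longitude 168.2500° W.

76.2500° N, 168.2500° W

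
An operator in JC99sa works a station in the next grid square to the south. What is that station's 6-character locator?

JC98sx

Latitude subsquare a = 0; −1 → -1, wraps to 23 = x, carry into square.
Latitude square 9; −1 → 8.
The longitude characters are unchanged.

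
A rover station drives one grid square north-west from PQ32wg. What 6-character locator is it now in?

Longitude subsquare w = 22; −1 → 21 = v.
Latitude subsquare g = 6; +1 → 7 = h.

PQ32vh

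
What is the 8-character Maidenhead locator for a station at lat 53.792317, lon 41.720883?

LO03ut60

Shift to the Maidenhead origin (180°W, 90°S): lon 221.72088, lat 143.79232.
Field: lon ⌊221.72088/20⌋ = 11 → L; lat ⌊143.79232/10⌋ = 14 → O.
Square: lon ⌊1.72088/2⌋ = 0; lat ⌊3.79232/1⌋ = 3.
Subsquare: lon ⌊1.72088/0.0833333⌋ = 20 → u; lat ⌊0.79232/0.0416667⌋ = 19 → t.
Extended square: lon ⌊0.05422/0.00833333⌋ = 6; lat ⌊0.00065/0.00416667⌋ = 0.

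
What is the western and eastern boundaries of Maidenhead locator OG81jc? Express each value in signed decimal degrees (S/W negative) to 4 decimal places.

116.7500, 116.8333

Field O=14, G=6: +14·20° lon, +6·10° lat → SW at lon 100°, lat -30°.
Square 8, 1: +8·2° lon, +1·1° lat → SW at lon 116°, lat -29°.
Subsquare j=9, c=2: +9·0.0833333° lon, +2·0.0416667° lat → SW at lon 116.75°, lat -28.9167°.
Cell spans 0.0833333° lon × 0.0416667° lat.
west 116.7500, east 116.8333.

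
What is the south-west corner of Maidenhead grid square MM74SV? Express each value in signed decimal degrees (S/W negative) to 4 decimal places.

34.8750, 75.5000

Field M=12, M=12: +12·20° lon, +12·10° lat → SW at lon 60°, lat 30°.
Square 7, 4: +7·2° lon, +4·1° lat → SW at lon 74°, lat 34°.
Subsquare s=18, v=21: +18·0.0833333° lon, +21·0.0416667° lat → SW at lon 75.5°, lat 34.875°.
latitude 34.8750, longitude 75.5000.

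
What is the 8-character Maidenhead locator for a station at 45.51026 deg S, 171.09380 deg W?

Shift to the Maidenhead origin (180°W, 90°S): lon 8.90620, lat 44.48974.
Field (20°×10°, letters A–R): lon ⌊8.90620/20⌋ = 0 → A; lat ⌊44.48974/10⌋ = 4 → E.
Square (2°×1°, digits 0–9): lon ⌊8.90620/2⌋ = 4; lat ⌊4.48974/1⌋ = 4.
Subsquare (5′×2.5′, letters a–x): lon ⌊0.90620/0.0833333⌋ = 10 → k; lat ⌊0.48974/0.0416667⌋ = 11 → l.
Extended square (30″×15″, digits 0–9): lon ⌊0.07287/0.00833333⌋ = 8; lat ⌊0.03141/0.00416667⌋ = 7.

AE44kl87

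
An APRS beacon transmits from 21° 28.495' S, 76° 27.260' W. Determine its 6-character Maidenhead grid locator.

FG18sm

Add 180° to longitude and 90° to latitude: 103.5457, 68.5251.
Field: 103.5457/20 → 5 → F, 68.5251/10 → 6 → G; chars FG.
Square: 3.5457/2 → 1, 8.5251/1 → 8; chars 18.
Subsquare: 1.5457/0.0833333 → 18 → s, 0.5251/0.0416667 → 12 → m; chars sm.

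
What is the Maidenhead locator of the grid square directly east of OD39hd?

Longitude subsquare h = 7; +1 → 8 = i.
The latitude characters are unchanged.

OD39id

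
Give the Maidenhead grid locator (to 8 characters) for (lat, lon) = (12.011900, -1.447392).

Offset from 180°W / 90°S: lon 178.55261°, lat 102.01190°.
Field: lon ⌊178.55261/20⌋ = 8 → I; lat ⌊102.01190/10⌋ = 10 → K.
Square: lon ⌊18.55261/2⌋ = 9; lat ⌊2.01190/1⌋ = 2.
Subsquare: lon ⌊0.55261/0.0833333⌋ = 6 → g; lat ⌊0.01190/0.0416667⌋ = 0 → a.
Extended square: lon ⌊0.05261/0.00833333⌋ = 6; lat ⌊0.01190/0.00416667⌋ = 2.

IK92ga62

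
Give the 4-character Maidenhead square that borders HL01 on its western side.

GL91

Longitude square 0; −1 → -1, wraps to 9, carry into field.
Longitude field H = 7; −1 → 6 = G.
The latitude characters are unchanged.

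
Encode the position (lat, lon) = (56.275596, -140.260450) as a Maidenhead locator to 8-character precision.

Shift to the Maidenhead origin (180°W, 90°S): lon 39.73955, lat 146.27560.
Field: lon ⌊39.73955/20⌋ = 1 → B; lat ⌊146.27560/10⌋ = 14 → O.
Square: lon ⌊19.73955/2⌋ = 9; lat ⌊6.27560/1⌋ = 6.
Subsquare: lon ⌊1.73955/0.0833333⌋ = 20 → u; lat ⌊0.27560/0.0416667⌋ = 6 → g.
Extended square: lon ⌊0.07288/0.00833333⌋ = 8; lat ⌊0.02560/0.00416667⌋ = 6.

BO96ug86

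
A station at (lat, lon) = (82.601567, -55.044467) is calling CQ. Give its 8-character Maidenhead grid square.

Shift to the Maidenhead origin (180°W, 90°S): lon 124.95553, lat 172.60157.
Field: 124.95553/20 → 6 → G, 172.60157/10 → 17 → R; chars GR.
Square: 4.95553/2 → 2, 2.60157/1 → 2; chars 22.
Subsquare: 0.95553/0.0833333 → 11 → l, 0.60157/0.0416667 → 14 → o; chars lo.
Extended square: 0.03887/0.00833333 → 4, 0.01823/0.00416667 → 4; chars 44.

GR22lo44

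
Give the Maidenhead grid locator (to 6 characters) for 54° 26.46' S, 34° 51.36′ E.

KD75kn

Offset from 180°W / 90°S: lon 214.8560°, lat 35.5590°.
Field: 214.8560/20 → 10 → K, 35.5590/10 → 3 → D; chars KD.
Square: 14.8560/2 → 7, 5.5590/1 → 5; chars 75.
Subsquare: 0.8560/0.0833333 → 10 → k, 0.5590/0.0416667 → 13 → n; chars kn.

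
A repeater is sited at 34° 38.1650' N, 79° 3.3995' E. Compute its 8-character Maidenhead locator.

Add 180° to longitude and 90° to latitude: 259.05666, 124.63608.
Field: 259.05666/20 → 12 → M, 124.63608/10 → 12 → M; chars MM.
Square: 19.05666/2 → 9, 4.63608/1 → 4; chars 94.
Subsquare: 1.05666/0.0833333 → 12 → m, 0.63608/0.0416667 → 15 → p; chars mp.
Extended square: 0.05666/0.00833333 → 6, 0.01108/0.00416667 → 2; chars 62.

MM94mp62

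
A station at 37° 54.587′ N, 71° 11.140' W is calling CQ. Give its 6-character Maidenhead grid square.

FM47jv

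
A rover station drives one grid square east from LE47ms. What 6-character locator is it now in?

Longitude subsquare m = 12; +1 → 13 = n.
The latitude characters are unchanged.

LE47ns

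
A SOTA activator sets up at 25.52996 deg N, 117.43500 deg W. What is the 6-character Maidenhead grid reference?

Shift to the Maidenhead origin (180°W, 90°S): lon 62.5650, lat 115.5300.
Field (20°×10°, letters A–R): 62.5650/20 → 3 → D, 115.5300/10 → 11 → L; chars DL.
Square (2°×1°, digits 0–9): 2.5650/2 → 1, 5.5300/1 → 5; chars 15.
Subsquare (5′×2.5′, letters a–x): 0.5650/0.0833333 → 6 → g, 0.5300/0.0416667 → 12 → m; chars gm.

DL15gm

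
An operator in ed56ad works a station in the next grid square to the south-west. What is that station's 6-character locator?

Longitude subsquare a = 0; −1 → -1, wraps to 23 = x, carry into square.
Longitude square 5; −1 → 4.
Latitude subsquare d = 3; −1 → 2 = c.

ED46xc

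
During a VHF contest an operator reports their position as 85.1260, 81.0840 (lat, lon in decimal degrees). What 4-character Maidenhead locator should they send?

NR05

Add 180° to longitude and 90° to latitude: 261.08, 175.13.
Field (20°×10°, letters A–R): lon ⌊261.08/20⌋ = 13 → N; lat ⌊175.13/10⌋ = 17 → R.
Square (2°×1°, digits 0–9): lon ⌊1.08/2⌋ = 0; lat ⌊5.13/1⌋ = 5.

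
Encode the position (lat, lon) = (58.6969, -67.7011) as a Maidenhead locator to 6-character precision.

Add 180° to longitude and 90° to latitude: 112.2989, 148.6969.
Field: 112.2989/20 → 5 → F, 148.6969/10 → 14 → O; chars FO.
Square: 12.2989/2 → 6, 8.6969/1 → 8; chars 68.
Subsquare: 0.2989/0.0833333 → 3 → d, 0.6969/0.0416667 → 16 → q; chars dq.

FO68dq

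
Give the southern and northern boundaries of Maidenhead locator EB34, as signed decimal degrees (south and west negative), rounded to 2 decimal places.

-76.00, -75.00

Field E=4, B=1: +4·20° lon, +1·10° lat → SW at lon -100°, lat -80°.
Square 3, 4: +3·2° lon, +4·1° lat → SW at lon -94°, lat -76°.
Cell spans 2° lon × 1° lat.
south -76.00, north -75.00.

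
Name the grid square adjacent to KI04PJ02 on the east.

KI04pj12

Longitude extended square 0; +1 → 1.
The latitude characters are unchanged.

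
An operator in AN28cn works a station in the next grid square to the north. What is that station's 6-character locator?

AN28co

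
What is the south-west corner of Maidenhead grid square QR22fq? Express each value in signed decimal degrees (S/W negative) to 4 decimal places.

Field Q=16, R=17: +16·20° lon, +17·10° lat → SW at lon 140°, lat 80°.
Square 2, 2: +2·2° lon, +2·1° lat → SW at lon 144°, lat 82°.
Subsquare f=5, q=16: +5·0.0833333° lon, +16·0.0416667° lat → SW at lon 144.417°, lat 82.6667°.
latitude 82.6667, longitude 144.4167.

82.6667, 144.4167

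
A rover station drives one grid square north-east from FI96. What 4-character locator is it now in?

GI07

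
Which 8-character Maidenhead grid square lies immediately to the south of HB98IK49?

Latitude extended square 9; −1 → 8.
The longitude characters are unchanged.

HB98ik48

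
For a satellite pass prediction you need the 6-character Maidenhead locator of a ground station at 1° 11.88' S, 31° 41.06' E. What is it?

Offset from 180°W / 90°S: lon 211.6843°, lat 88.8020°.
Field: lon ⌊211.6843/20⌋ = 10 → K; lat ⌊88.8020/10⌋ = 8 → I.
Square: lon ⌊11.6843/2⌋ = 5; lat ⌊8.8020/1⌋ = 8.
Subsquare: lon ⌊1.6843/0.0833333⌋ = 20 → u; lat ⌊0.8020/0.0416667⌋ = 19 → t.

KI58ut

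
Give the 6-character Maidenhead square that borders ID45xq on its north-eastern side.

Longitude subsquare x = 23; +1 → 24, wraps to 0 = a, carry into square.
Longitude square 4; +1 → 5.
Latitude subsquare q = 16; +1 → 17 = r.

ID55ar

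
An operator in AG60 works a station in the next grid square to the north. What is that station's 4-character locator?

Latitude square 0; +1 → 1.
The longitude characters are unchanged.

AG61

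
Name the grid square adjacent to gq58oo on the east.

GQ58po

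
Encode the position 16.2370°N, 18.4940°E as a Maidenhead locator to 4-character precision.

JK96

Shift to the Maidenhead origin (180°W, 90°S): lon 198.49, lat 106.24.
Field (20°×10°, letters A–R): lon ⌊198.49/20⌋ = 9 → J; lat ⌊106.24/10⌋ = 10 → K.
Square (2°×1°, digits 0–9): lon ⌊18.49/2⌋ = 9; lat ⌊6.24/1⌋ = 6.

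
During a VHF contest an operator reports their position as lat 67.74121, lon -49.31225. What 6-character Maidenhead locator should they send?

Offset from 180°W / 90°S: lon 130.6877°, lat 157.7412°.
Field: 130.6877/20 → 6 → G, 157.7412/10 → 15 → P; chars GP.
Square: 10.6877/2 → 5, 7.7412/1 → 7; chars 57.
Subsquare: 0.6877/0.0833333 → 8 → i, 0.7412/0.0416667 → 17 → r; chars ir.

GP57ir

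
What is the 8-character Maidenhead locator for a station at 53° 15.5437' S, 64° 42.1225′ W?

FD76pr57

Offset from 180°W / 90°S: lon 115.29796°, lat 36.74094°.
Field: lon ⌊115.29796/20⌋ = 5 → F; lat ⌊36.74094/10⌋ = 3 → D.
Square: lon ⌊15.29796/2⌋ = 7; lat ⌊6.74094/1⌋ = 6.
Subsquare: lon ⌊1.29796/0.0833333⌋ = 15 → p; lat ⌊0.74094/0.0416667⌋ = 17 → r.
Extended square: lon ⌊0.04796/0.00833333⌋ = 5; lat ⌊0.03260/0.00416667⌋ = 7.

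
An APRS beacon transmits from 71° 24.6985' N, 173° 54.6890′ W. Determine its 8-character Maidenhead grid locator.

AQ31bj08

Shift to the Maidenhead origin (180°W, 90°S): lon 6.08852, lat 161.41164.
Field (20°×10°, letters A–R): lon ⌊6.08852/20⌋ = 0 → A; lat ⌊161.41164/10⌋ = 16 → Q.
Square (2°×1°, digits 0–9): lon ⌊6.08852/2⌋ = 3; lat ⌊1.41164/1⌋ = 1.
Subsquare (5′×2.5′, letters a–x): lon ⌊0.08852/0.0833333⌋ = 1 → b; lat ⌊0.41164/0.0416667⌋ = 9 → j.
Extended square (30″×15″, digits 0–9): lon ⌊0.00518/0.00833333⌋ = 0; lat ⌊0.03664/0.00416667⌋ = 8.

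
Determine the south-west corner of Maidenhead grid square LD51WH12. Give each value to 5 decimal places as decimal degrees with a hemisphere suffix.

58.70000° S, 51.84167° E

Field L=11, D=3: +11·20° lon, +3·10° lat → SW at lon 40°, lat -60°.
Square 5, 1: +5·2° lon, +1·1° lat → SW at lon 50°, lat -59°.
Subsquare w=22, h=7: +22·0.0833333° lon, +7·0.0416667° lat → SW at lon 51.8333°, lat -58.7083°.
Extended square 1, 2: +1·0.00833333° lon, +2·0.00416667° lat → SW at lon 51.8417°, lat -58.7°.
latitude 58.70000° S, longitude 51.84167° E.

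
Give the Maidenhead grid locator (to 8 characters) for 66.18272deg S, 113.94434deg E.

OC63xt36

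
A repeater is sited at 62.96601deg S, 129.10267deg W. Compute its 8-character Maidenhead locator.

CC57ka78

Offset from 180°W / 90°S: lon 50.89733°, lat 27.03399°.
Field: 50.89733/20 → 2 → C, 27.03399/10 → 2 → C; chars CC.
Square: 10.89733/2 → 5, 7.03399/1 → 7; chars 57.
Subsquare: 0.89733/0.0833333 → 10 → k, 0.03399/0.0416667 → 0 → a; chars ka.
Extended square: 0.06400/0.00833333 → 7, 0.03399/0.00416667 → 8; chars 78.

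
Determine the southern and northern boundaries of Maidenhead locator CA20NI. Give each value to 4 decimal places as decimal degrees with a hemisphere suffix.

89.6667° S, 89.6250° S

Field C=2, A=0: +2·20° lon, +0·10° lat → SW at lon -140°, lat -90°.
Square 2, 0: +2·2° lon, +0·1° lat → SW at lon -136°, lat -90°.
Subsquare n=13, i=8: +13·0.0833333° lon, +8·0.0416667° lat → SW at lon -134.917°, lat -89.6667°.
Cell spans 0.0833333° lon × 0.0416667° lat.
south 89.6667° S, north 89.6250° S.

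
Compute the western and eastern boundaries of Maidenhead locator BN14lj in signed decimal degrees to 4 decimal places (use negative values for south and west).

-157.0833, -157.0000

Field B=1, N=13: +1·20° lon, +13·10° lat → SW at lon -160°, lat 40°.
Square 1, 4: +1·2° lon, +4·1° lat → SW at lon -158°, lat 44°.
Subsquare l=11, j=9: +11·0.0833333° lon, +9·0.0416667° lat → SW at lon -157.083°, lat 44.375°.
Cell spans 0.0833333° lon × 0.0416667° lat.
west -157.0833, east -157.0000.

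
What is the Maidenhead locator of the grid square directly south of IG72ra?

Latitude subsquare a = 0; −1 → -1, wraps to 23 = x, carry into square.
Latitude square 2; −1 → 1.
The longitude characters are unchanged.

IG71rx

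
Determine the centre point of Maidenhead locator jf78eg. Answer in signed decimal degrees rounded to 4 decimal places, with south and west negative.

Field J=9, F=5: +9·20° lon, +5·10° lat → SW at lon 0°, lat -40°.
Square 7, 8: +7·2° lon, +8·1° lat → SW at lon 14°, lat -32°.
Subsquare e=4, g=6: +4·0.0833333° lon, +6·0.0416667° lat → SW at lon 14.3333°, lat -31.75°.
Cell spans 0.0833333° lon × 0.0416667° lat. Centre is SW corner plus half of each.
latitude -31.7292, longitude 14.3750.

-31.7292, 14.3750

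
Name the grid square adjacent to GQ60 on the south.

GP69

Latitude square 0; −1 → -1, wraps to 9, carry into field.
Latitude field Q = 16; −1 → 15 = P.
The longitude characters are unchanged.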